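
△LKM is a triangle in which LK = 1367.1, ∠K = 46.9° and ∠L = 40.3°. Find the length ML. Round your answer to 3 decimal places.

The third angle is ∠M = 180° − ∠L − ∠K = 92.80°.
Law of sines: ML = LK·sin K/sin M ≈ 999.4.

999.398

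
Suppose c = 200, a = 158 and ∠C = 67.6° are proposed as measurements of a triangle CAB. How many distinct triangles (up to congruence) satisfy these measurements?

a·sin C = 158·sin(67.6°) ≈ 146.1.
Since c ≥ a, exactly one triangle exists.

1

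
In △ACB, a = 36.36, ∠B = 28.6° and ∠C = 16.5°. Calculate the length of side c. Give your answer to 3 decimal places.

14.579

The third angle is ∠A = 180° − ∠C − ∠B = 134.90°.
Law of sines: c = a·sin C/sin A ≈ 14.579.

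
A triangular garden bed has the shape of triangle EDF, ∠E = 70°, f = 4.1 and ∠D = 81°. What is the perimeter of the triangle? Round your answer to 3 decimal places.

20.400

The third angle is ∠F = 180° − ∠E − ∠D = 29.00°.
Law of sines: e = f·sin E/sin F ≈ 7.9469.
Law of sines: d = f·sin D/sin F ≈ 8.3528.
Semiperimeter s = (7.9469+8.3528+4.1)/2 = 10.2.
Perimeter = 7.9469 + 8.3528 + 4.1 = 20.4.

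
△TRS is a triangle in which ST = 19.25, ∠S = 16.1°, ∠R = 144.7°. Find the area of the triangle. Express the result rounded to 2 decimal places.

The third angle is ∠T = 180° − ∠R − ∠S = 19.20°.
Law of sines: RS = ST·sin T/sin R ≈ 10.955.
Law of sines: TR = ST·sin S/sin R ≈ 9.2381.
Area = ½·ST·RS·sin S ≈ 29.242.

area ≈ 29.24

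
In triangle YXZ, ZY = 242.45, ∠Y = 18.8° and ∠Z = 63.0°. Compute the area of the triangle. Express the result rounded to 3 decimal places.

The third angle is ∠X = 180° − ∠Z − ∠Y = 98.20°.
Law of sines: XZ = ZY·sin Y/sin X ≈ 78.94.
Law of sines: YX = ZY·sin Z/sin X ≈ 218.26.
Area = ½·ZY·XZ·sin Z ≈ 8526.5.

area ≈ 8526.530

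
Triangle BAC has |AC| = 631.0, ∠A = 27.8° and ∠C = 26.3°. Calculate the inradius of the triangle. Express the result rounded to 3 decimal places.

The third angle is ∠B = 180° − ∠A − ∠C = 125.90°.
Law of sines: |CB| = |AC|·sin A/sin B ≈ 363.3.
Law of sines: |BA| = |AC|·sin C/sin B ≈ 345.14.
Area = ½·|AC|·|CB|·sin C ≈ 50786.
Semiperimeter s = (631+363.3+345.14)/2 = 669.72.
Inradius = area/s = 50786/669.72 ≈ 75.831.

r ≈ 75.831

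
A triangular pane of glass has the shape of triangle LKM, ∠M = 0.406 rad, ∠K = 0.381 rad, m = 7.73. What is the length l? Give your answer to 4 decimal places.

13.8621

The third angle is ∠L = π − ∠K − ∠M = 2.355 rad.
Law of sines: l = m·sin L/sin M ≈ 13.862.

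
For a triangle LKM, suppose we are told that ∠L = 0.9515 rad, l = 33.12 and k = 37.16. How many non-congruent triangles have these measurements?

2

k·sin L = 37.16·sin(0.9515 rad) ≈ 30.26.
Since k sin L < l < k (30.26 < 33.12 < 37.16), two triangles exist.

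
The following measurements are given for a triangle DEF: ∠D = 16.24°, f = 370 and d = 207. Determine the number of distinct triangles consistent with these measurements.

f·sin D = 370·sin(16.24°) ≈ 103.5.
Since f sin D < d < f (103.5 < 207 < 370), two triangles exist.

2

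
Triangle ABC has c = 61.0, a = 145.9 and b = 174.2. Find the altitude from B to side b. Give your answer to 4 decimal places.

Semiperimeter s = (145.9 + 174.2 + 61)/2 = 190.55.
Heron's formula: area = √(190.55·44.65·16.35·129.55) ≈ 4245.1.
The altitude from B has length 2·area/b ≈ 48.739.

48.7388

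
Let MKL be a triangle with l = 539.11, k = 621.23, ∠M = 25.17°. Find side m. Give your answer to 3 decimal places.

By the law of cosines, m² = k² + l² − 2·k·l·cos M = 70343, so m ≈ 265.22.

265.223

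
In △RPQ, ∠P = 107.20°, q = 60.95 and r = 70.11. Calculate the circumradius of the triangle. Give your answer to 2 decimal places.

By the law of cosines, p² = q² + r² − 2·q·r·cos P = 11158, so p ≈ 105.63.
Area = ½·q·r·sin P ≈ 2041.
Circumradius = p/(2 sin P) ≈ 55.287.

55.29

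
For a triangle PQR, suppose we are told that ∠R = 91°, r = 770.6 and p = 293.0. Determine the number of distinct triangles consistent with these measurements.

p·sin R = 293.0·sin(91°) ≈ 293.
Since ∠R is not acute, a triangle exists only if r > p; here r > p, so there is exactly one triangle.

1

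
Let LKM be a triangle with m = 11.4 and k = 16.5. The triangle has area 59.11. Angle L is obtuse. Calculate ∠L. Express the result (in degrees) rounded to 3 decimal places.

141.061

From area = ½·k·m·sin L, we get sin L = 2·area/(k·m) ≈ 0.62850.
Taking the obtuse solution, ∠L ≈ 141.06°.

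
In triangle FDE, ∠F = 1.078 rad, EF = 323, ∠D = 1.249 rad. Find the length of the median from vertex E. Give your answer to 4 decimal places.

The third angle is ∠E = π − ∠F − ∠D = 0.815 rad.
Law of sines: DE = EF·sin F/sin D ≈ 299.96.
Law of sines: FD = EF·sin E/sin D ≈ 247.68.
Median from E: ½√(2·DE² + 2·EF² − FD²) ≈ 286.04.

m_E ≈ 286.0381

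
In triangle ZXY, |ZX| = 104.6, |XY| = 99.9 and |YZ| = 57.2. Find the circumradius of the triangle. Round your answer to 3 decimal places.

By the law of cosines, cos Z = (|YZ|² + |ZX|² − |XY|²) / (2·|YZ|·|ZX|) ≈ 0.35374, so ∠Z ≈ 69.28°.
Circumradius = |XY|/(2 sin Z) ≈ 53.403.

53.403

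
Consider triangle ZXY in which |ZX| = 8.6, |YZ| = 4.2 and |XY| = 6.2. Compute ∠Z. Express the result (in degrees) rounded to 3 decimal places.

42.618

By the law of cosines, cos Z = (|YZ|² + |ZX|² − |XY|²) / (2·|YZ|·|ZX|) ≈ 0.73588, so ∠Z ≈ 42.62°.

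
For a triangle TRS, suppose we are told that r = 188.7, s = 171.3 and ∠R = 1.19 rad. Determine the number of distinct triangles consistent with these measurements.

1

s·sin R = 171.3·sin(1.19 rad) ≈ 159.
Since r ≥ s, exactly one triangle exists.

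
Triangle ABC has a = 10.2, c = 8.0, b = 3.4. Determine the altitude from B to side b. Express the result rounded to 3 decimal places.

Semiperimeter s = (10.2 + 3.4 + 8)/2 = 10.8.
Heron's formula: area = √(10.8·0.6·7.4·2.8) ≈ 11.587.
The altitude from B has length 2·area/b ≈ 6.8161.

h_B ≈ 6.816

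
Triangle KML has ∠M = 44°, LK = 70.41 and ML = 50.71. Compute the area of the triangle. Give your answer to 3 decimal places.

area ≈ 1716.259

Law of sines: sin K = ML·sin M/LK ≈ 0.50030.
Since LK ≥ ML, only the acute value applies: ∠K ≈ 30.02°.
Then ∠L = 180° − ∠M − ∠K ≈ 105.98°.
Law of sines gives KM = LK·sin L/sin M ≈ 97.442.
Area = ½·LK·ML·sin L ≈ 1716.3.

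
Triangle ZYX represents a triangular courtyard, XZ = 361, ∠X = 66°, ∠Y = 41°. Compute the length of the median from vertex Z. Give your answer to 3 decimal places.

The third angle is ∠Z = 180° − ∠Y − ∠X = 73.00°.
Law of sines: YX = XZ·sin Z/sin Y ≈ 526.21.
Law of sines: ZY = XZ·sin X/sin Y ≈ 502.68.
Median from Z: ½√(2·XZ² + 2·ZY² − YX²) ≈ 349.69.

m_Z ≈ 349.687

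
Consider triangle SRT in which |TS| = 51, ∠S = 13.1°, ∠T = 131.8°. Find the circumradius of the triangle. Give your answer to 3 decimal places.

44.347

The third angle is ∠R = 180° − ∠T − ∠S = 35.10°.
Law of sines: |RT| = |TS|·sin S/sin R ≈ 20.103.
Law of sines: |SR| = |TS|·sin T/sin R ≈ 66.12.
Circumradius = |TS|/(2 sin R) ≈ 44.347.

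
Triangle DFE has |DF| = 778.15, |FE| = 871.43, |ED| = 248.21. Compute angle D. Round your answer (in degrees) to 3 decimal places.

103.819

By the law of cosines, cos D = (|ED|² + |DF|² − |FE|²) / (2·|ED|·|DF|) ≈ -0.23885, so ∠D ≈ 103.82°.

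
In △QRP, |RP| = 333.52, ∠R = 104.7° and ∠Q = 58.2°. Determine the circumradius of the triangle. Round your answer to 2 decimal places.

The third angle is ∠P = 180° − ∠Q − ∠R = 17.10°.
Law of sines: |PQ| = |RP|·sin R/sin Q ≈ 379.58.
Law of sines: |QR| = |RP|·sin P/sin Q ≈ 115.39.
Circumradius = |RP|/(2 sin Q) ≈ 196.21.

196.21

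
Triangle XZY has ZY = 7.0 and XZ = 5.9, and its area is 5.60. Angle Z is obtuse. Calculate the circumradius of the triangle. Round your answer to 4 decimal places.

R ≈ 23.5621

From area = ½·XZ·ZY·sin Z, we get sin Z = 2·area/(XZ·ZY) ≈ 0.27119.
Taking the obtuse solution, ∠Z ≈ 164.27°.
Law of cosines then gives YX ≈ 12.779.
Circumradius = YX/(2 sin Z) ≈ 23.562.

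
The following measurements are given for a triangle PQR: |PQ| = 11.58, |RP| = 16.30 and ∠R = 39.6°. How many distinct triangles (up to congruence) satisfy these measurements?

|RP|·sin R = 16.30·sin(39.6°) ≈ 10.39.
Since |RP| sin R < |PQ| < |RP| (10.39 < 11.58 < 16.30), two triangles exist.

2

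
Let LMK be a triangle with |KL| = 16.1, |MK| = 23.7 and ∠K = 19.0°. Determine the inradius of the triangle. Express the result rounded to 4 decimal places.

By the law of cosines, |LM|² = |MK|² + |KL|² − 2·|MK|·|KL|·cos K = 99.337, so |LM| ≈ 9.9668.
Area = ½·|MK|·|KL|·sin K ≈ 62.114.
Semiperimeter s = (23.7+16.1+9.9668)/2 = 24.883.
Inradius = area/s = 62.114/24.883 ≈ 2.4962.

2.4962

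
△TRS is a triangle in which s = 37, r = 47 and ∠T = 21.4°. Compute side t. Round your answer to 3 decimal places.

By the law of cosines, t² = r² + s² − 2·r·s·cos T = 339.79, so t ≈ 18.433.

18.433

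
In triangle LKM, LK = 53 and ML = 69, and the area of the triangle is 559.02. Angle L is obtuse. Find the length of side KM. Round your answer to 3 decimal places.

From area = ½·ML·LK·sin L, we get sin L = 2·area/(ML·LK) ≈ 0.30573.
Taking the obtuse solution, ∠L ≈ 162.20°.
Law of cosines then gives KM ≈ 120.56.

120.556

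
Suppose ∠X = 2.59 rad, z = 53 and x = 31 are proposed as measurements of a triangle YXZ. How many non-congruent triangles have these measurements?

0

z·sin X = 53·sin(2.59 rad) ≈ 27.77.
Since ∠X is not acute, a triangle exists only if x > z; here x ≤ z, so there is no triangle.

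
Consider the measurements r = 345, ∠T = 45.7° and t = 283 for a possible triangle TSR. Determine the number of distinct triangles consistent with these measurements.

2

r·sin T = 345·sin(45.7°) ≈ 246.9.
Since r sin T < t < r (246.9 < 283 < 345), two triangles exist.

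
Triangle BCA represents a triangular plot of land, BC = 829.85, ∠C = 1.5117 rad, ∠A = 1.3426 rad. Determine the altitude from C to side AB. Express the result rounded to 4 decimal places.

h_C ≈ 235.1437

The third angle is ∠B = π − ∠C − ∠A = 0.2873 rad.
Law of sines: CA = BC·sin B/sin A ≈ 241.4.
Law of sines: AB = BC·sin C/sin A ≈ 850.45.
Area = ½·BC·CA·sin C ≈ 99989.
The altitude from C has length 2·area/AB ≈ 235.14.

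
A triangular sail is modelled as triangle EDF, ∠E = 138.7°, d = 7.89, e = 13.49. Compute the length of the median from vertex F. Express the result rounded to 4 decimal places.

Law of sines: sin D = d·sin E/e ≈ 0.38602.
Since e ≥ d, only the acute value applies: ∠D ≈ 22.71°.
Then ∠F = 180° − ∠E − ∠D ≈ 18.59°.
Law of sines gives f = e·sin F/sin E ≈ 6.5169.
Median from F: ½√(2·e² + 2·d² − f²) ≈ 10.559.

10.5593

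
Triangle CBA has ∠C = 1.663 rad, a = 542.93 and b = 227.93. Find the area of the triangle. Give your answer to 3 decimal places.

61612.188

Area = ½·b·a·sin C ≈ 61612.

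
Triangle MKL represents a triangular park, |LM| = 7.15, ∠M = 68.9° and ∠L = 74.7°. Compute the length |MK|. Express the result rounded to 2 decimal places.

11.62

The third angle is ∠K = 180° − ∠L − ∠M = 36.40°.
Law of sines: |MK| = |LM|·sin L/sin K ≈ 11.622.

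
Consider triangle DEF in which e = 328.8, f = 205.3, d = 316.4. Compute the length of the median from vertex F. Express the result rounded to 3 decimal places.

Median from F: ½√(2·d² + 2·e² − f²) ≈ 305.9.

m_F ≈ 305.896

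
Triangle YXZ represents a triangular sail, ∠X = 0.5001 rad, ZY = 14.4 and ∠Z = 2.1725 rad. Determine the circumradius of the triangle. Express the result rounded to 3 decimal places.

The third angle is ∠Y = π − ∠X − ∠Z = 0.4690 rad.
Law of sines: XZ = ZY·sin Y/sin X ≈ 13.573.
Law of sines: YX = ZY·sin Z/sin X ≈ 24.756.
Circumradius = ZY/(2 sin X) ≈ 15.015.

R ≈ 15.015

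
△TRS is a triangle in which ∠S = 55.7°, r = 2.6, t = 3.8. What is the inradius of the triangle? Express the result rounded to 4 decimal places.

0.8526

By the law of cosines, s² = t² + r² − 2·t·r·cos S = 10.065, so s ≈ 3.1725.
Area = ½·t·r·sin S ≈ 4.0809.
Semiperimeter p = (3.8+2.6+3.1725)/2 = 4.7862.
Inradius = area/p = 4.0809/4.7862 ≈ 0.85264.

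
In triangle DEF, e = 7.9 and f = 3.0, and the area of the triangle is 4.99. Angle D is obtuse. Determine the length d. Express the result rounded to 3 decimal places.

From area = ½·e·f·sin D, we get sin D = 2·area/(e·f) ≈ 0.42110.
Taking the obtuse solution, ∠D ≈ 155.10°.
Law of cosines then gives d ≈ 10.696.

10.696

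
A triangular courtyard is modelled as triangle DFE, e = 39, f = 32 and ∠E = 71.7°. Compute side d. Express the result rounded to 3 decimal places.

34.501

Law of sines: sin F = f·sin E/e ≈ 0.77902.
Since e ≥ f, only the acute value applies: ∠F ≈ 51.17°.
Then ∠D = 180° − ∠E − ∠F ≈ 57.13°.
Law of sines gives d = e·sin D/sin E ≈ 34.501.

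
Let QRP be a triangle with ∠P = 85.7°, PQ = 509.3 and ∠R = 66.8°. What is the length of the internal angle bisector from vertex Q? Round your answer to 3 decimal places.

The third angle is ∠Q = 180° − ∠R − ∠P = 27.50°.
Law of sines: RP = PQ·sin Q/sin R ≈ 255.86.
Law of sines: QR = PQ·sin P/sin R ≈ 552.55.
The bisector from Q has length 2·PQ·QR·cos(∠Q/2)/(PQ+QR) ≈ 514.85.

t_Q ≈ 514.853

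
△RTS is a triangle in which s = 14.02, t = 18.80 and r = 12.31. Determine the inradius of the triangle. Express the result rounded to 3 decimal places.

3.824

Semiperimeter p = (12.31 + 18.8 + 14.02)/2 = 22.565.
Heron's formula: area = √(22.565·10.255·3.765·8.545) ≈ 86.283.
Inradius = area/p = 86.283/22.565 ≈ 3.8237.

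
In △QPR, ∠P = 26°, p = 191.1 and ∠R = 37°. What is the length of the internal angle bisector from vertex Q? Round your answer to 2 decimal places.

The third angle is ∠Q = 180° − ∠P − ∠R = 117.00°.
Law of sines: q = p·sin Q/sin P ≈ 388.42.
Law of sines: r = p·sin R/sin P ≈ 262.35.
The bisector from Q has length 2·p·r·cos(∠Q/2)/(p+r) ≈ 115.54.

115.54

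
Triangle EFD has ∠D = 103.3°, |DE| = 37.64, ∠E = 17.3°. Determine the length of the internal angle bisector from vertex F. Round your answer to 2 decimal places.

17.30

The third angle is ∠F = 180° − ∠D − ∠E = 59.40°.
Law of sines: |FD| = |DE|·sin E/sin F ≈ 13.004.
Law of sines: |EF| = |DE|·sin D/sin F ≈ 42.557.
The bisector from F has length 2·|EF|·|FD|·cos(∠F/2)/(|EF|+|FD|) ≈ 17.304.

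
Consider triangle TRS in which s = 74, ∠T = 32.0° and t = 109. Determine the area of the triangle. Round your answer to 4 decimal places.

Law of sines: sin S = s·sin T/t ≈ 0.35976.
Since t ≥ s, only the acute value applies: ∠S ≈ 21.09°.
Then ∠R = 180° − ∠T − ∠S ≈ 126.91°.
Law of sines gives r = t·sin R/sin T ≈ 164.46.
Area = ½·t·s·sin R ≈ 3224.5.

area ≈ 3224.5179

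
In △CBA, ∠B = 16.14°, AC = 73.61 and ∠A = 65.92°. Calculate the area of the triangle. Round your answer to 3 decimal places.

area ≈ 8812.475

The third angle is ∠C = 180° − ∠B − ∠A = 97.94°.
Law of sines: BA = AC·sin C/sin B ≈ 262.26.
Law of sines: CB = AC·sin A/sin B ≈ 241.75.
Area = ½·AC·BA·sin A ≈ 8812.5.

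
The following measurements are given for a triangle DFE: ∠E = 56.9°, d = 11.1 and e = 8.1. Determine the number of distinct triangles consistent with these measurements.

d·sin E = 11.1·sin(56.9°) ≈ 9.299.
Since e = 8.1 < 9.299 = d sin E, no triangle exists.

0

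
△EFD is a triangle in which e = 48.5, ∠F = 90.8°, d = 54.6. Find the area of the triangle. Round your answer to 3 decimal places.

area ≈ 1323.921

Area = ½·d·e·sin F ≈ 1323.9.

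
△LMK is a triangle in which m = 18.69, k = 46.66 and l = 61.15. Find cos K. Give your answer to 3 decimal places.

cos K ≈ 0.836

By the law of cosines, cos K = (l² + m² − k²) / (2·l·m) ≈ 0.83625, so ∠K ≈ 33.25°.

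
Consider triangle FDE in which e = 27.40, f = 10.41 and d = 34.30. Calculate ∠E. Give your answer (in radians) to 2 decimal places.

∠E ≈ 0.73 rad

By the law of cosines, cos E = (f² + d² − e²) / (2·f·d) ≈ 0.74790, so ∠E ≈ 0.726 rad.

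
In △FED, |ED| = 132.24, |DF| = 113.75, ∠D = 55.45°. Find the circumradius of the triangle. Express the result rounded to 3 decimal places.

By the law of cosines, |FE|² = |ED|² + |DF|² − 2·|ED|·|DF|·cos D = 13365, so |FE| ≈ 115.61.
Area = ½·|ED|·|DF|·sin D ≈ 6194.7.
Circumradius = |FE|/(2 sin D) ≈ 70.181.

70.181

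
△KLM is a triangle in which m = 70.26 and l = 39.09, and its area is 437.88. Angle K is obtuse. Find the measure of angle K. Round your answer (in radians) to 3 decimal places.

From area = ½·l·m·sin K, we get sin K = 2·area/(l·m) ≈ 0.31887.
Taking the obtuse solution, ∠K ≈ 2.8171 rad.

∠K ≈ 2.817 rad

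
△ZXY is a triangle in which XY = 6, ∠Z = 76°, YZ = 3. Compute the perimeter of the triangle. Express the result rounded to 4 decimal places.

Law of sines: sin X = YZ·sin Z/XY ≈ 0.48515.
Since XY ≥ YZ, only the acute value applies: ∠X ≈ 29.02°.
Then ∠Y = 180° − ∠Z − ∠X ≈ 74.98°.
Law of sines gives ZX = XY·sin Y/sin Z ≈ 5.9724.
Semiperimeter s = (6+3+5.9724)/2 = 7.4862.
Perimeter = 6 + 3 + 5.9724 = 14.972.

perimeter ≈ 14.9724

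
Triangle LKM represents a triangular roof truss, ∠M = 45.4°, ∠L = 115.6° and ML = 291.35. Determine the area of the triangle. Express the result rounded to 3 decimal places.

The third angle is ∠K = 180° − ∠M − ∠L = 19.00°.
Law of sines: KM = ML·sin L/sin K ≈ 807.05.
Law of sines: LK = ML·sin M/sin K ≈ 637.19.
Area = ½·ML·KM·sin M ≈ 83710.

area ≈ 83710.494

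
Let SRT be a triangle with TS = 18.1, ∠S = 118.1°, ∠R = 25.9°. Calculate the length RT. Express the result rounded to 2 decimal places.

36.55

The third angle is ∠T = 180° − ∠S − ∠R = 36.00°.
Law of sines: RT = TS·sin S/sin R ≈ 36.553.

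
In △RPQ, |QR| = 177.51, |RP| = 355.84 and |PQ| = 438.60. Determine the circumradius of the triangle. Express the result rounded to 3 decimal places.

By the law of cosines, cos R = (|QR|² + |RP|² − |PQ|²) / (2·|QR|·|RP|) ≈ -0.27102, so ∠R ≈ 105.72°.
Circumradius = |PQ|/(2 sin R) ≈ 227.83.

227.827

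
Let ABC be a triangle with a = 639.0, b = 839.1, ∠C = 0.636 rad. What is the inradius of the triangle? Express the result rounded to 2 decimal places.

161.03

By the law of cosines, c² = a² + b² − 2·a·b·cos C = 2.4971e+05, so c ≈ 499.71.
Area = ½·a·b·sin C ≈ 1.5924e+05.
Semiperimeter s = (639+839.1+499.71)/2 = 988.91.
Inradius = area/s = 1.5924e+05/988.91 ≈ 161.03.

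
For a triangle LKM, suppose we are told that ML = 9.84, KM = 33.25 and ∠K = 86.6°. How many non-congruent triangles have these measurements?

0

KM·sin K = 33.25·sin(86.6°) ≈ 33.19.
Since ML = 9.84 < 33.19 = KM sin K, no triangle exists.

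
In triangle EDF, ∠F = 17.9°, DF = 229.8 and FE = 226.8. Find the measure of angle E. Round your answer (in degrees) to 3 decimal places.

∠E ≈ 83.439°

By the law of cosines, ED² = DF² + FE² − 2·DF·FE·cos F = 5054.7, so ED ≈ 71.096.
Law of cosines again: cos E = (FE² + ED² − DF²)/(2·FE·ED) ≈ 0.11426, so ∠E ≈ 83.44°.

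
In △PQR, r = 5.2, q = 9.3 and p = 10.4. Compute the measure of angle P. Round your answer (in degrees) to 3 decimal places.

∠P ≈ 86.817°

By the law of cosines, cos P = (q² + r² − p²) / (2·q·r) ≈ 0.05552, so ∠P ≈ 86.82°.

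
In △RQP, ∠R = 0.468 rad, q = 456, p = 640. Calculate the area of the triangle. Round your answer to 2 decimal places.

Area = ½·q·p·sin R ≈ 65825.

area ≈ 65824.84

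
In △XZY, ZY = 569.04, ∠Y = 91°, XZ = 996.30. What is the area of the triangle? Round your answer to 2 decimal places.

area ≈ 229838.80

Law of sines: sin X = ZY·sin Y/XZ ≈ 0.57107.
Since XZ ≥ ZY, only the acute value applies: ∠X ≈ 34.82°.
Then ∠Z = 180° − ∠Y − ∠X ≈ 54.18°.
Law of sines gives YX = XZ·sin Z/sin Y ≈ 807.94.
Area = ½·XZ·ZY·sin Z ≈ 2.2984e+05.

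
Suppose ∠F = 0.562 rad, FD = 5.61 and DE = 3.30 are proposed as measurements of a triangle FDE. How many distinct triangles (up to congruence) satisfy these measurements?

FD·sin F = 5.61·sin(0.562 rad) ≈ 2.989.
Since FD sin F < DE < FD (2.989 < 3.30 < 5.61), two triangles exist.

2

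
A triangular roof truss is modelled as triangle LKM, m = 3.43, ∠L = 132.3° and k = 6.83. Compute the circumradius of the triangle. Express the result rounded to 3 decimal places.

R ≈ 6.411

By the law of cosines, l² = k² + m² − 2·k·m·cos L = 89.947, so l ≈ 9.484.
Area = ½·k·m·sin L ≈ 8.6636.
Circumradius = l/(2 sin L) ≈ 6.4113.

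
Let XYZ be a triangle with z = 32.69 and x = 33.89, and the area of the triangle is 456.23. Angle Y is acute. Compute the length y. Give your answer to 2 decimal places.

30.99

From area = ½·z·x·sin Y, we get sin Y = 2·area/(z·x) ≈ 0.82362.
Taking the acute solution, ∠Y ≈ 55.45°.
Law of cosines then gives y ≈ 30.993.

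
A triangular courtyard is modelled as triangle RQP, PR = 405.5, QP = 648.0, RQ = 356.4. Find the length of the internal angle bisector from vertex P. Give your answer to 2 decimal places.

t_P ≈ 482.38

By the law of cosines, cos P = (QP² + PR² − RQ²) / (2·QP·PR) ≈ 0.87020, so ∠P ≈ 0.515 rad.
The bisector from P has length 2·QP·PR·cos(∠P/2)/(QP+PR) ≈ 482.38.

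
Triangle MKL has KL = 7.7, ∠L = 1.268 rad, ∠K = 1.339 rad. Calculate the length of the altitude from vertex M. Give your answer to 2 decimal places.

14.04

The third angle is ∠M = π − ∠K − ∠L = 0.535 rad.
Law of sines: LM = KL·sin K/sin M ≈ 14.709.
Law of sines: MK = KL·sin L/sin M ≈ 14.426.
Area = ½·KL·LM·sin L ≈ 54.053.
The altitude from M has length 2·area/KL ≈ 14.04.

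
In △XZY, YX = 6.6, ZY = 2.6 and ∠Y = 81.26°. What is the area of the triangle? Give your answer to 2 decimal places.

area ≈ 8.48

Area = ½·ZY·YX·sin Y ≈ 8.4804.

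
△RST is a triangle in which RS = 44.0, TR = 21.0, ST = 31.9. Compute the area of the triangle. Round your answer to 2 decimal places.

area ≈ 312.97

Semiperimeter s = (31.9 + 21 + 44)/2 = 48.45.
Heron's formula: area = √(48.45·16.55·27.45·4.45) ≈ 312.97.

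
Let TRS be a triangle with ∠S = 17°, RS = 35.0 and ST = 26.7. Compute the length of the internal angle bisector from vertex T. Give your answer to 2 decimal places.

t_T ≈ 7.96

By the law of cosines, TR² = RS² + ST² − 2·RS·ST·cos S = 150.56, so TR ≈ 12.27.
Law of cosines again: cos T = (ST² + TR² − RS²)/(2·ST·TR) ≈ -0.55180, so ∠T ≈ 123.49°.
The bisector from T has length 2·ST·TR·cos(∠T/2)/(ST+TR) ≈ 7.9594.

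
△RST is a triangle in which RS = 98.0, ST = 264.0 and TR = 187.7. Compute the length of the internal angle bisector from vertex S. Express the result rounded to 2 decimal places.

t_S ≈ 137.54

By the law of cosines, cos S = (RS² + ST² − TR²) / (2·RS·ST) ≈ 0.85167, so ∠S ≈ 31.61°.
The bisector from S has length 2·RS·ST·cos(∠S/2)/(RS+ST) ≈ 137.54.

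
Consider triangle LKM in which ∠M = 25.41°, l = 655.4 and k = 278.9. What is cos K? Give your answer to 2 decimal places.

By the law of cosines, m² = l² + k² − 2·l·k·cos M = 1.7712e+05, so m ≈ 420.85.
Law of cosines again: cos K = (m² + l² − k²)/(2·m·l) ≈ 0.95872, so ∠K ≈ 16.52°.

cos K ≈ 0.96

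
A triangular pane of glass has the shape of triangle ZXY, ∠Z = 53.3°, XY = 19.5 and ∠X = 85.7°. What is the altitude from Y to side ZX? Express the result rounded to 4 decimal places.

The third angle is ∠Y = 180° − ∠Z − ∠X = 41.00°.
Law of sines: YZ = XY·sin X/sin Z ≈ 24.253.
Law of sines: ZX = XY·sin Y/sin Z ≈ 15.956.
Area = ½·XY·YZ·sin Y ≈ 155.13.
The altitude from Y has length 2·area/ZX ≈ 19.445.

h_Y ≈ 19.4451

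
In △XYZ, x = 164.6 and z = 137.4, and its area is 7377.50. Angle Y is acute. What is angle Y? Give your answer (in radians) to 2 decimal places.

From area = ½·z·x·sin Y, we get sin Y = 2·area/(z·x) ≈ 0.65241.
Taking the acute solution, ∠Y ≈ 0.711 rad.

0.71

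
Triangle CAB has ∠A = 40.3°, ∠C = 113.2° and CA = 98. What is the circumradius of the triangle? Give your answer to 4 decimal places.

R ≈ 109.8168

The third angle is ∠B = 180° − ∠C − ∠A = 26.50°.
Law of sines: AB = CA·sin C/sin B ≈ 201.87.
Law of sines: BC = CA·sin A/sin B ≈ 142.06.
Circumradius = CA/(2 sin B) ≈ 109.82.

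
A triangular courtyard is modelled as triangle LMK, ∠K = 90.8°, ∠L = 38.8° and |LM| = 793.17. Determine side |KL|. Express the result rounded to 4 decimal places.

611.2076

The third angle is ∠M = 180° − ∠K − ∠L = 50.40°.
Law of sines: |KL| = |LM|·sin M/sin K ≈ 611.21.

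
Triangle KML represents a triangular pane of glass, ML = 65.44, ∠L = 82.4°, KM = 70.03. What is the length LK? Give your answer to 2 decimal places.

Law of sines: sin K = ML·sin L/KM ≈ 0.92625.
Since KM ≥ ML, only the acute value applies: ∠K ≈ 67.86°.
Then ∠M = 180° − ∠L − ∠K ≈ 29.74°.
Law of sines gives LK = KM·sin M/sin L ≈ 35.05.

35.05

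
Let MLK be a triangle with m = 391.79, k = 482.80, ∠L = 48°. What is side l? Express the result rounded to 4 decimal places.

By the law of cosines, l² = k² + m² − 2·k·m·cos L = 1.3345e+05, so l ≈ 365.31.

365.3147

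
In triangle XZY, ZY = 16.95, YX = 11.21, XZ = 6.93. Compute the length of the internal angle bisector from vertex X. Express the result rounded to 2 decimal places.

t_X ≈ 3.14

By the law of cosines, cos X = (YX² + XZ² − ZY²) / (2·YX·XZ) ≈ -0.73124, so ∠X ≈ 136.99°.
The bisector from X has length 2·YX·XZ·cos(∠X/2)/(YX+XZ) ≈ 3.1398.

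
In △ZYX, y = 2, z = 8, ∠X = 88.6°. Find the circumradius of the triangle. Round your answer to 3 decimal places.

4.101

By the law of cosines, x² = z² + y² − 2·z·y·cos X = 67.218, so x ≈ 8.1987.
Area = ½·z·y·sin X ≈ 7.9976.
Circumradius = x/(2 sin X) ≈ 4.1006.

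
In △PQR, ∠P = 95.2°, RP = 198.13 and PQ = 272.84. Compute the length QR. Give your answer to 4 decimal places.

By the law of cosines, QR² = RP² + PQ² − 2·RP·PQ·cos P = 1.235e+05, so QR ≈ 351.42.

351.4199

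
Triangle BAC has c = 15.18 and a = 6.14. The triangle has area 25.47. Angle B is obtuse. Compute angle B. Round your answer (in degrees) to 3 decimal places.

∠B ≈ 146.870°

From area = ½·a·c·sin B, we get sin B = 2·area/(a·c) ≈ 0.54654.
Taking the obtuse solution, ∠B ≈ 146.87°.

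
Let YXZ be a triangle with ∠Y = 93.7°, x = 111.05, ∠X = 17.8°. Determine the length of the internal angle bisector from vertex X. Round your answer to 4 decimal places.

The third angle is ∠Z = 180° − ∠Y − ∠X = 68.50°.
Law of sines: y = x·sin Y/sin X ≈ 362.51.
Law of sines: z = x·sin Z/sin X ≈ 337.99.
The bisector from X has length 2·z·y·cos(∠X/2)/(z+y) ≈ 345.61.

345.6119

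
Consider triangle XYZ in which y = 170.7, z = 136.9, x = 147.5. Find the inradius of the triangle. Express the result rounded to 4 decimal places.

42.5786

Semiperimeter s = (147.5 + 170.7 + 136.9)/2 = 227.55.
Heron's formula: area = √(227.55·80.05·56.85·90.65) ≈ 9688.8.
Inradius = area/s = 9688.8/227.55 ≈ 42.579.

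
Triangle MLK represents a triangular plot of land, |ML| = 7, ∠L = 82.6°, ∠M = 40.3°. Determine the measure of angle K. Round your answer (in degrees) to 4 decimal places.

∠K ≈ 57.1000°

The third angle is ∠K = 180° − ∠M − ∠L = 57.10°.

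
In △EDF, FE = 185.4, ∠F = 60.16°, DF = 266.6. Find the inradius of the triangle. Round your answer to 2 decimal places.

By the law of cosines, ED² = DF² + FE² − 2·DF·FE·cos F = 56260, so ED ≈ 237.19.
Area = ½·DF·FE·sin F ≈ 21437.
Semiperimeter s = (266.6+185.4+237.19)/2 = 344.6.
Inradius = area/s = 21437/344.6 ≈ 62.21.

62.21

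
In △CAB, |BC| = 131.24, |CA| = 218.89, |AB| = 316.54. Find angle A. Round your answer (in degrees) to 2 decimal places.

By the law of cosines, cos A = (|CA|² + |AB|² − |BC|²) / (2·|CA|·|AB|) ≈ 0.94452, so ∠A ≈ 19.18°.

19.18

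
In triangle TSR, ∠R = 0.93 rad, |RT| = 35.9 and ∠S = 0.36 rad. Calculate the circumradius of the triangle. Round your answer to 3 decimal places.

The third angle is ∠T = π − ∠S − ∠R = 1.852 rad.
Law of sines: |SR| = |RT|·sin T/sin S ≈ 97.918.
Law of sines: |TS| = |RT|·sin R/sin S ≈ 81.692.
Circumradius = |RT|/(2 sin S) ≈ 50.955.

50.955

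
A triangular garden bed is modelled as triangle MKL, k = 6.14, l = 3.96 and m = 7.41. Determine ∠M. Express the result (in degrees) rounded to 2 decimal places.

91.80

By the law of cosines, cos M = (k² + l² − m²) / (2·k·l) ≈ -0.03140, so ∠M ≈ 91.80°.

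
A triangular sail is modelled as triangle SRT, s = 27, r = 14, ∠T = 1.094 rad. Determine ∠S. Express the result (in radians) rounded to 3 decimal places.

By the law of cosines, t² = s² + r² − 2·s·r·cos T = 578.05, so t ≈ 24.043.
Law of cosines again: cos S = (r² + t² − s²)/(2·r·t) ≈ 0.06691, so ∠S ≈ 1.504 rad.

∠S ≈ 1.504 rad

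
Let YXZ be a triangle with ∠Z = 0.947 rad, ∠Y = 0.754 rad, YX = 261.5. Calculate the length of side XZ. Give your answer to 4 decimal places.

The third angle is ∠X = π − ∠Z − ∠Y = 1.441 rad.
Law of sines: XZ = YX·sin Y/sin Z ≈ 220.55.

220.5492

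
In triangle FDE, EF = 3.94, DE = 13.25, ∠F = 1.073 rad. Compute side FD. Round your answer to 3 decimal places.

14.671

Law of sines: sin D = EF·sin F/DE ≈ 0.26127.
Since DE ≥ EF, only the acute value applies: ∠D ≈ 0.264 rad.
Then ∠E = π − ∠F − ∠D ≈ 1.804 rad.
Law of sines gives FD = DE·sin E/sin F ≈ 14.671.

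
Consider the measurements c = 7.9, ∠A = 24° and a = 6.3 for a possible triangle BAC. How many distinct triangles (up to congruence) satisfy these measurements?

2

c·sin A = 7.9·sin(24°) ≈ 3.213.
Since c sin A < a < c (3.213 < 6.3 < 7.9), two triangles exist.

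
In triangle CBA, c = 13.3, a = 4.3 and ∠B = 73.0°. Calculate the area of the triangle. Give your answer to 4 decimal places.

Area = ½·a·c·sin B ≈ 27.346.

area ≈ 27.3455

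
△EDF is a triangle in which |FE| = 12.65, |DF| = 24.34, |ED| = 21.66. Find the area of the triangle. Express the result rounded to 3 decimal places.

Semiperimeter s = (24.34 + 12.65 + 21.66)/2 = 29.325.
Heron's formula: area = √(29.325·4.985·16.675·7.665) ≈ 136.69.

area ≈ 136.691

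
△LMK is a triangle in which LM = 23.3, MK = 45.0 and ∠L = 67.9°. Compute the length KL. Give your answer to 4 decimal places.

48.2496

Law of sines: sin K = LM·sin L/MK ≈ 0.47974.
Since MK ≥ LM, only the acute value applies: ∠K ≈ 28.67°.
Then ∠M = 180° − ∠L − ∠K ≈ 83.43°.
Law of sines gives KL = MK·sin M/sin L ≈ 48.25.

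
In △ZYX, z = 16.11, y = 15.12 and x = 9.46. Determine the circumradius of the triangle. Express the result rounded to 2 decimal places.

By the law of cosines, cos Z = (y² + x² − z²) / (2·y·x) ≈ 0.20475, so ∠Z ≈ 78.18°.
Circumradius = z/(2 sin Z) ≈ 8.2294.

8.23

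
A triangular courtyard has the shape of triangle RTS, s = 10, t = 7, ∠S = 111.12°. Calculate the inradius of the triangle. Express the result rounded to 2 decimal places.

Law of sines: sin T = t·sin S/s ≈ 0.65298.
Since s ≥ t, only the acute value applies: ∠T ≈ 40.77°.
Then ∠R = 180° − ∠S − ∠T ≈ 28.11°.
Law of sines gives r = s·sin R/sin S ≈ 5.0515.
Area = ½·s·t·sin R ≈ 16.493.
Semiperimeter p = (5.0515+7+10)/2 = 11.026.
Inradius = area/p = 16.493/11.026 ≈ 1.4958.

1.50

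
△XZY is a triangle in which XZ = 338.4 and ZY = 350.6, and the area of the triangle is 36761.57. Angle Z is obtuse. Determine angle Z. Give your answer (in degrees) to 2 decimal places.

From area = ½·XZ·ZY·sin Z, we get sin Z = 2·area/(XZ·ZY) ≈ 0.61970.
Taking the obtuse solution, ∠Z ≈ 141.71°.

∠Z ≈ 141.71°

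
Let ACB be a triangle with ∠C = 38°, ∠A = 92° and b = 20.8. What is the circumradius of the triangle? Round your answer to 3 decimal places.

R ≈ 13.576

The third angle is ∠B = 180° − ∠A − ∠C = 50.00°.
Law of sines: a = b·sin A/sin B ≈ 27.136.
Law of sines: c = b·sin C/sin B ≈ 16.717.
Circumradius = b/(2 sin B) ≈ 13.576.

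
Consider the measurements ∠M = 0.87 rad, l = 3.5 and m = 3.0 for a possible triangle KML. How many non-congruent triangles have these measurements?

2

l·sin M = 3.5·sin(0.87 rad) ≈ 2.675.
Since l sin M < m < l (2.675 < 3.0 < 3.5), two triangles exist.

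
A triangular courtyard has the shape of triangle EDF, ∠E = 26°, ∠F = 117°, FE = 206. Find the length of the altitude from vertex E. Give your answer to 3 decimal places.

The third angle is ∠D = 180° − ∠F − ∠E = 37.00°.
Law of sines: DF = FE·sin E/sin D ≈ 150.05.
Law of sines: ED = FE·sin F/sin D ≈ 304.99.
Area = ½·FE·DF·sin F ≈ 13771.
The altitude from E has length 2·area/DF ≈ 183.55.

183.547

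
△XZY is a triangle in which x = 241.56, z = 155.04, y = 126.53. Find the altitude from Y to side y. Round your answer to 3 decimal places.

Semiperimeter s = (241.56 + 155.04 + 126.53)/2 = 261.56.
Heron's formula: area = √(261.56·20.005·106.53·135.03) ≈ 8675.8.
The altitude from Y has length 2·area/y ≈ 137.13.

h_Y ≈ 137.134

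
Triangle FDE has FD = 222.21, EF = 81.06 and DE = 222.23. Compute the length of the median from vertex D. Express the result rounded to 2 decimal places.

218.49

Median from D: ½√(2·FD² + 2·DE² − EF²) ≈ 218.49.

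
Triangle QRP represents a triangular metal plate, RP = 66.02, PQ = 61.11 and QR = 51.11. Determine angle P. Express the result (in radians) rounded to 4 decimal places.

∠P ≈ 0.8241 rad

By the law of cosines, cos P = (RP² + PQ² − QR²) / (2·RP·PQ) ≈ 0.67925, so ∠P ≈ 0.824 rad.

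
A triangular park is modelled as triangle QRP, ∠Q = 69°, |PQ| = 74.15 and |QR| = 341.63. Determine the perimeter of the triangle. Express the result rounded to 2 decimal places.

By the law of cosines, |RP|² = |PQ|² + |QR|² − 2·|PQ|·|QR|·cos Q = 1.0405e+05, so |RP| ≈ 322.57.
Semiperimeter s = (322.57+74.15+341.63)/2 = 369.18.
Perimeter = 322.57 + 74.15 + 341.63 = 738.35.

738.35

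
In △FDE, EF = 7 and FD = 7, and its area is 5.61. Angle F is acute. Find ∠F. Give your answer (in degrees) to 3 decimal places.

From area = ½·EF·FD·sin F, we get sin F = 2·area/(EF·FD) ≈ 0.22898.
Taking the acute solution, ∠F ≈ 13.24°.

13.237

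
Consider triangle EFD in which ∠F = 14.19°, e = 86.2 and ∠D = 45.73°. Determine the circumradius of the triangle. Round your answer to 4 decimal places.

The third angle is ∠E = 180° − ∠F − ∠D = 120.08°.
Law of sines: f = e·sin F/sin E ≈ 24.42.
Law of sines: d = e·sin D/sin E ≈ 71.331.
Circumradius = e/(2 sin E) ≈ 49.808.

R ≈ 49.8078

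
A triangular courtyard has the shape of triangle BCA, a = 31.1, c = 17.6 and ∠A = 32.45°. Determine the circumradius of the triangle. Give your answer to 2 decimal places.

Law of sines: sin C = c·sin A/a ≈ 0.30365.
Since a ≥ c, only the acute value applies: ∠C ≈ 17.68°.
Then ∠B = 180° − ∠A − ∠C ≈ 129.87°.
Law of sines gives b = a·sin B/sin A ≈ 44.484.
Circumradius = a/(2 sin A) ≈ 28.981.

28.98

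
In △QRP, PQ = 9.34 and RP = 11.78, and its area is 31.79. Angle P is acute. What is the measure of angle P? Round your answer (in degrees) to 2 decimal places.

∠P ≈ 35.30°

From area = ½·RP·PQ·sin P, we get sin P = 2·area/(RP·PQ) ≈ 0.57787.
Taking the acute solution, ∠P ≈ 35.30°.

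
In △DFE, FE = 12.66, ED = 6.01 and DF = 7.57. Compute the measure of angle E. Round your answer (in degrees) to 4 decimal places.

23.9317

By the law of cosines, cos E = (FE² + ED² − DF²) / (2·FE·ED) ≈ 0.91403, so ∠E ≈ 23.93°.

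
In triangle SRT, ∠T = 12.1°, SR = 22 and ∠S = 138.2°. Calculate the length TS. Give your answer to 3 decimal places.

The third angle is ∠R = 180° − ∠T − ∠S = 29.70°.
Law of sines: TS = SR·sin R/sin T ≈ 52.

52.000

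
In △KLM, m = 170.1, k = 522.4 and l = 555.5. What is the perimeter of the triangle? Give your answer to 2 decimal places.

1248.00

Perimeter = 522.4 + 555.5 + 170.1 = 1248.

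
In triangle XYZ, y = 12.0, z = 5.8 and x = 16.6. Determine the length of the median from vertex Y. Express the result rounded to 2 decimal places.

Median from Y: ½√(2·z² + 2·x² − y²) ≈ 10.89.

10.89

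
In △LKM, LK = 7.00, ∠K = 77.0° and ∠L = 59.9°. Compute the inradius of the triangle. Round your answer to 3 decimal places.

2.339

The third angle is ∠M = 180° − ∠L − ∠K = 43.10°.
Law of sines: KM = LK·sin L/sin M ≈ 8.8633.
Law of sines: ML = LK·sin K/sin M ≈ 9.9822.
Area = ½·LK·KM·sin K ≈ 30.226.
Semiperimeter s = (8.8633+9.9822+7)/2 = 12.923.
Inradius = area/s = 30.226/12.923 ≈ 2.339.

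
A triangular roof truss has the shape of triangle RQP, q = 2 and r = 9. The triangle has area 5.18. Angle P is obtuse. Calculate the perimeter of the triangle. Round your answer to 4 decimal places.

From area = ½·r·q·sin P, we get sin P = 2·area/(r·q) ≈ 0.57556.
Taking the obtuse solution, ∠P ≈ 144.86°.
Law of cosines then gives p ≈ 10.698.
Perimeter = 9 + 2 + 10.698 = 21.698.

21.6976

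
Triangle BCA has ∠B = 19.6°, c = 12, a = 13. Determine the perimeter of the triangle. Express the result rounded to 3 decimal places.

29.368

By the law of cosines, b² = c² + a² − 2·c·a·cos B = 19.078, so b ≈ 4.3678.
Semiperimeter s = (4.3678+12+13)/2 = 14.684.
Perimeter = 4.3678 + 12 + 13 = 29.368.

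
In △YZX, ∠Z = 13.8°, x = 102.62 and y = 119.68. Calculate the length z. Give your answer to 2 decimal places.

31.62

By the law of cosines, z² = x² + y² − 2·x·y·cos Z = 1000.1, so z ≈ 31.624.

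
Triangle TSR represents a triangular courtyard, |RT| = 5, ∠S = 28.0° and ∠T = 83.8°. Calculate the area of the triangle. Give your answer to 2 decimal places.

The third angle is ∠R = 180° − ∠T − ∠S = 68.20°.
Law of sines: |SR| = |RT|·sin T/sin S ≈ 10.588.
Law of sines: |TS| = |RT|·sin R/sin S ≈ 9.8886.
Area = ½·|RT|·|SR|·sin R ≈ 24.577.

area ≈ 24.58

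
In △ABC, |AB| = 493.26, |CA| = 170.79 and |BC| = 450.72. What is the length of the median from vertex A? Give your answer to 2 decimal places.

Median from A: ½√(2·|CA|² + 2·|AB|² − |BC|²) ≈ 292.32.

m_A ≈ 292.32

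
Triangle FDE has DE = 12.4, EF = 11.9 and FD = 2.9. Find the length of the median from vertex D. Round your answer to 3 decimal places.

Median from D: ½√(2·FD² + 2·DE² − EF²) ≈ 6.7589.

m_D ≈ 6.759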